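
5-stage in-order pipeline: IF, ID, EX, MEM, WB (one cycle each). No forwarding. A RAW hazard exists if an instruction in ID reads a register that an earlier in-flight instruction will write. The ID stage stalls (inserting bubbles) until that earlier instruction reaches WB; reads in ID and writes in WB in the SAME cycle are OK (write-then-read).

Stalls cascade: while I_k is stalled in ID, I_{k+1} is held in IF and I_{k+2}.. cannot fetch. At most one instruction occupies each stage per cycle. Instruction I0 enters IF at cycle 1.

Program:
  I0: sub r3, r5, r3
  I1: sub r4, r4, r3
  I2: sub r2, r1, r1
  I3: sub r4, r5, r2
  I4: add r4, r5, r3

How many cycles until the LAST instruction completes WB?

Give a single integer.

Answer: 13

Derivation:
I0 sub r3 <- r5,r3: IF@1 ID@2 stall=0 (-) EX@3 MEM@4 WB@5
I1 sub r4 <- r4,r3: IF@2 ID@3 stall=2 (RAW on I0.r3 (WB@5)) EX@6 MEM@7 WB@8
I2 sub r2 <- r1,r1: IF@3 ID@6 stall=0 (-) EX@7 MEM@8 WB@9
I3 sub r4 <- r5,r2: IF@6 ID@7 stall=2 (RAW on I2.r2 (WB@9)) EX@10 MEM@11 WB@12
I4 add r4 <- r5,r3: IF@7 ID@10 stall=0 (-) EX@11 MEM@12 WB@13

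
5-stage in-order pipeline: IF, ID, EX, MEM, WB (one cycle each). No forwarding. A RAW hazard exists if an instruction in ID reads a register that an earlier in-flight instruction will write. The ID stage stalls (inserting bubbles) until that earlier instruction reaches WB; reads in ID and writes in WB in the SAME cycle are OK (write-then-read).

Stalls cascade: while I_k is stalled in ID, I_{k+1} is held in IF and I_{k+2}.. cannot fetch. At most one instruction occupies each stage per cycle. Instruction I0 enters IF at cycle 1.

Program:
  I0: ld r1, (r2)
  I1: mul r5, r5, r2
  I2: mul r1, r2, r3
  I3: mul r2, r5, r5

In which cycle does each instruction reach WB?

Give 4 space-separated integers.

Answer: 5 6 7 9

Derivation:
I0 ld r1 <- r2: IF@1 ID@2 stall=0 (-) EX@3 MEM@4 WB@5
I1 mul r5 <- r5,r2: IF@2 ID@3 stall=0 (-) EX@4 MEM@5 WB@6
I2 mul r1 <- r2,r3: IF@3 ID@4 stall=0 (-) EX@5 MEM@6 WB@7
I3 mul r2 <- r5,r5: IF@4 ID@5 stall=1 (RAW on I1.r5 (WB@6)) EX@7 MEM@8 WB@9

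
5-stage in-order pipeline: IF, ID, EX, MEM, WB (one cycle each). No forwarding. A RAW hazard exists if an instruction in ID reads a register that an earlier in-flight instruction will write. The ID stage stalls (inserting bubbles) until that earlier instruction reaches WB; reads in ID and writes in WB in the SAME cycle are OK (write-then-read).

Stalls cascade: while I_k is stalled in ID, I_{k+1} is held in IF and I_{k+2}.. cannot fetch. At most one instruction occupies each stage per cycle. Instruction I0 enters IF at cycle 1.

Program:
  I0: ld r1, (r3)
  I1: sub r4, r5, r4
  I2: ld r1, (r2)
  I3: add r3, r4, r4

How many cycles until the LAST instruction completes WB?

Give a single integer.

I0 ld r1 <- r3: IF@1 ID@2 stall=0 (-) EX@3 MEM@4 WB@5
I1 sub r4 <- r5,r4: IF@2 ID@3 stall=0 (-) EX@4 MEM@5 WB@6
I2 ld r1 <- r2: IF@3 ID@4 stall=0 (-) EX@5 MEM@6 WB@7
I3 add r3 <- r4,r4: IF@4 ID@5 stall=1 (RAW on I1.r4 (WB@6)) EX@7 MEM@8 WB@9

Answer: 9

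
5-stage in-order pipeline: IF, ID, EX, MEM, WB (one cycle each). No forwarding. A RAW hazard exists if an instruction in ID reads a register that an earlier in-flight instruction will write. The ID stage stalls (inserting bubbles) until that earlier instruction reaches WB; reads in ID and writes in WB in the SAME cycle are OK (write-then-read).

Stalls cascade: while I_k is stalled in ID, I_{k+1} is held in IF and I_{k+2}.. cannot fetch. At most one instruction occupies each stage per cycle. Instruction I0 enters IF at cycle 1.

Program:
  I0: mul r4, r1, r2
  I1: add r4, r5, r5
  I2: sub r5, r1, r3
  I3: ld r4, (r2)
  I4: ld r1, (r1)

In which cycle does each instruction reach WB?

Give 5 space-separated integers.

Answer: 5 6 7 8 9

Derivation:
I0 mul r4 <- r1,r2: IF@1 ID@2 stall=0 (-) EX@3 MEM@4 WB@5
I1 add r4 <- r5,r5: IF@2 ID@3 stall=0 (-) EX@4 MEM@5 WB@6
I2 sub r5 <- r1,r3: IF@3 ID@4 stall=0 (-) EX@5 MEM@6 WB@7
I3 ld r4 <- r2: IF@4 ID@5 stall=0 (-) EX@6 MEM@7 WB@8
I4 ld r1 <- r1: IF@5 ID@6 stall=0 (-) EX@7 MEM@8 WB@9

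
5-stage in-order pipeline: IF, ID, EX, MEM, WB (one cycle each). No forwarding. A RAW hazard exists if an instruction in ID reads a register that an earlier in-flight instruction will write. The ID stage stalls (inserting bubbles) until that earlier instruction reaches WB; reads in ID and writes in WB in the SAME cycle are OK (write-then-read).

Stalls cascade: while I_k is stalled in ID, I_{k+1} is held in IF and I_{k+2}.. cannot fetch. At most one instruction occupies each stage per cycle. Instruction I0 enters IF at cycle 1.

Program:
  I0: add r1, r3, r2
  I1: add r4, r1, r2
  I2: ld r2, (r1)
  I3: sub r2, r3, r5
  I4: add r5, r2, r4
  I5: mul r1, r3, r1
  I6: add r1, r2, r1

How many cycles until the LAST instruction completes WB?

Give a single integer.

I0 add r1 <- r3,r2: IF@1 ID@2 stall=0 (-) EX@3 MEM@4 WB@5
I1 add r4 <- r1,r2: IF@2 ID@3 stall=2 (RAW on I0.r1 (WB@5)) EX@6 MEM@7 WB@8
I2 ld r2 <- r1: IF@3 ID@6 stall=0 (-) EX@7 MEM@8 WB@9
I3 sub r2 <- r3,r5: IF@6 ID@7 stall=0 (-) EX@8 MEM@9 WB@10
I4 add r5 <- r2,r4: IF@7 ID@8 stall=2 (RAW on I3.r2 (WB@10)) EX@11 MEM@12 WB@13
I5 mul r1 <- r3,r1: IF@8 ID@11 stall=0 (-) EX@12 MEM@13 WB@14
I6 add r1 <- r2,r1: IF@11 ID@12 stall=2 (RAW on I5.r1 (WB@14)) EX@15 MEM@16 WB@17

Answer: 17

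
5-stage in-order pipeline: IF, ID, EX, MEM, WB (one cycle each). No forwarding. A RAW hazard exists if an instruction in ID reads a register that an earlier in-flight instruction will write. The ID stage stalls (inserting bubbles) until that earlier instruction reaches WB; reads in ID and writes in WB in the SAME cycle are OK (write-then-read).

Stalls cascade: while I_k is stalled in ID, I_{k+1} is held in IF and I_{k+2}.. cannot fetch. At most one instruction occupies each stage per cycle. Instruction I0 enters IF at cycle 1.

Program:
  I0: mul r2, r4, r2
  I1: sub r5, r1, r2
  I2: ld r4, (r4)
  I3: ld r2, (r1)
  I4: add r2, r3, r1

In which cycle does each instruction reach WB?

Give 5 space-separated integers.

Answer: 5 8 9 10 11

Derivation:
I0 mul r2 <- r4,r2: IF@1 ID@2 stall=0 (-) EX@3 MEM@4 WB@5
I1 sub r5 <- r1,r2: IF@2 ID@3 stall=2 (RAW on I0.r2 (WB@5)) EX@6 MEM@7 WB@8
I2 ld r4 <- r4: IF@3 ID@6 stall=0 (-) EX@7 MEM@8 WB@9
I3 ld r2 <- r1: IF@6 ID@7 stall=0 (-) EX@8 MEM@9 WB@10
I4 add r2 <- r3,r1: IF@7 ID@8 stall=0 (-) EX@9 MEM@10 WB@11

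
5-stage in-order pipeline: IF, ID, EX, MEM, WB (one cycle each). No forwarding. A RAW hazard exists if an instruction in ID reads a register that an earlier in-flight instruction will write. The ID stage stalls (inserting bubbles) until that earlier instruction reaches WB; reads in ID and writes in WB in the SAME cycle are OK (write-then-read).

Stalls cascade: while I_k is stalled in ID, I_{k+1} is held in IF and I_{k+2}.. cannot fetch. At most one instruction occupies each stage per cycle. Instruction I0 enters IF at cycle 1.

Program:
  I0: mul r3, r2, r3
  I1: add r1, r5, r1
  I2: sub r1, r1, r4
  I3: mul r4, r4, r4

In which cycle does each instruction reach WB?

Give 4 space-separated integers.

Answer: 5 6 9 10

Derivation:
I0 mul r3 <- r2,r3: IF@1 ID@2 stall=0 (-) EX@3 MEM@4 WB@5
I1 add r1 <- r5,r1: IF@2 ID@3 stall=0 (-) EX@4 MEM@5 WB@6
I2 sub r1 <- r1,r4: IF@3 ID@4 stall=2 (RAW on I1.r1 (WB@6)) EX@7 MEM@8 WB@9
I3 mul r4 <- r4,r4: IF@4 ID@7 stall=0 (-) EX@8 MEM@9 WB@10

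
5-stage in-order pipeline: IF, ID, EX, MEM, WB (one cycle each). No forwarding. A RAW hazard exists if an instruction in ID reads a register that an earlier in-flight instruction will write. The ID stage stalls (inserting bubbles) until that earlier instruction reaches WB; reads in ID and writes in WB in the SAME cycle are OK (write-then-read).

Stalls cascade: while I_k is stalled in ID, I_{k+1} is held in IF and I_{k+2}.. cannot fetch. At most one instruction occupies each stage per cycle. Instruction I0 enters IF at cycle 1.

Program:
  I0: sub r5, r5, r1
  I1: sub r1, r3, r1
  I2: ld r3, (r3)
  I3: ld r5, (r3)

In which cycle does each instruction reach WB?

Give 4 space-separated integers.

Answer: 5 6 7 10

Derivation:
I0 sub r5 <- r5,r1: IF@1 ID@2 stall=0 (-) EX@3 MEM@4 WB@5
I1 sub r1 <- r3,r1: IF@2 ID@3 stall=0 (-) EX@4 MEM@5 WB@6
I2 ld r3 <- r3: IF@3 ID@4 stall=0 (-) EX@5 MEM@6 WB@7
I3 ld r5 <- r3: IF@4 ID@5 stall=2 (RAW on I2.r3 (WB@7)) EX@8 MEM@9 WB@10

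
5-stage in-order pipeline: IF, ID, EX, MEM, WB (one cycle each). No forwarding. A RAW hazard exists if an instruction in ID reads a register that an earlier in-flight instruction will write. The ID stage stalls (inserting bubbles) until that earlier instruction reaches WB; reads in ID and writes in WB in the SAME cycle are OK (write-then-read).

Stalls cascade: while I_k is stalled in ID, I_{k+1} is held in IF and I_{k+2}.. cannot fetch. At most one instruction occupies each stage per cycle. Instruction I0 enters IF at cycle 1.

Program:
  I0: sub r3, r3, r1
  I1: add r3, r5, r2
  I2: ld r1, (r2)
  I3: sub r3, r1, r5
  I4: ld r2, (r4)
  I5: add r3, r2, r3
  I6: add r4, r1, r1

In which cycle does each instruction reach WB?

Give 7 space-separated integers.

I0 sub r3 <- r3,r1: IF@1 ID@2 stall=0 (-) EX@3 MEM@4 WB@5
I1 add r3 <- r5,r2: IF@2 ID@3 stall=0 (-) EX@4 MEM@5 WB@6
I2 ld r1 <- r2: IF@3 ID@4 stall=0 (-) EX@5 MEM@6 WB@7
I3 sub r3 <- r1,r5: IF@4 ID@5 stall=2 (RAW on I2.r1 (WB@7)) EX@8 MEM@9 WB@10
I4 ld r2 <- r4: IF@5 ID@8 stall=0 (-) EX@9 MEM@10 WB@11
I5 add r3 <- r2,r3: IF@8 ID@9 stall=2 (RAW on I4.r2 (WB@11)) EX@12 MEM@13 WB@14
I6 add r4 <- r1,r1: IF@9 ID@12 stall=0 (-) EX@13 MEM@14 WB@15

Answer: 5 6 7 10 11 14 15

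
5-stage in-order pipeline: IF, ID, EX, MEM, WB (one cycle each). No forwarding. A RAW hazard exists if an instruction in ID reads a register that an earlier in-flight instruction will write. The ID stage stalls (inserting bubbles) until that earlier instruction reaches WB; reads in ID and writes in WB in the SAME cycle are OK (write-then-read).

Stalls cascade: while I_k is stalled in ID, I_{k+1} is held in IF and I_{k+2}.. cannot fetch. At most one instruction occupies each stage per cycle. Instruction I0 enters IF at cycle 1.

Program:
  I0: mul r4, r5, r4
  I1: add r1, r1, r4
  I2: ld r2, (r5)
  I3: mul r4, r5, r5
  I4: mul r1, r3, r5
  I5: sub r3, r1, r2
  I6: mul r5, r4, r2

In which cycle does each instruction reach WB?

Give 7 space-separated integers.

I0 mul r4 <- r5,r4: IF@1 ID@2 stall=0 (-) EX@3 MEM@4 WB@5
I1 add r1 <- r1,r4: IF@2 ID@3 stall=2 (RAW on I0.r4 (WB@5)) EX@6 MEM@7 WB@8
I2 ld r2 <- r5: IF@3 ID@6 stall=0 (-) EX@7 MEM@8 WB@9
I3 mul r4 <- r5,r5: IF@6 ID@7 stall=0 (-) EX@8 MEM@9 WB@10
I4 mul r1 <- r3,r5: IF@7 ID@8 stall=0 (-) EX@9 MEM@10 WB@11
I5 sub r3 <- r1,r2: IF@8 ID@9 stall=2 (RAW on I4.r1 (WB@11)) EX@12 MEM@13 WB@14
I6 mul r5 <- r4,r2: IF@9 ID@12 stall=0 (-) EX@13 MEM@14 WB@15

Answer: 5 8 9 10 11 14 15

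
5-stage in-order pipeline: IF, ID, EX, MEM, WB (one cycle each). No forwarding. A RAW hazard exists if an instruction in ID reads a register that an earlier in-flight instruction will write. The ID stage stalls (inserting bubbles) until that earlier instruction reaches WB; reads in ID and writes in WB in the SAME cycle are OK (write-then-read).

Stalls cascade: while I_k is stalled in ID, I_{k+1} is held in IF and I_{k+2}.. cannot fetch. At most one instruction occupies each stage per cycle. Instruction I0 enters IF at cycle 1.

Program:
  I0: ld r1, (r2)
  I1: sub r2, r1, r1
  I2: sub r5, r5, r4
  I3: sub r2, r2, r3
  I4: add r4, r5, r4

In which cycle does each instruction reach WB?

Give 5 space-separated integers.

Answer: 5 8 9 11 12

Derivation:
I0 ld r1 <- r2: IF@1 ID@2 stall=0 (-) EX@3 MEM@4 WB@5
I1 sub r2 <- r1,r1: IF@2 ID@3 stall=2 (RAW on I0.r1 (WB@5)) EX@6 MEM@7 WB@8
I2 sub r5 <- r5,r4: IF@3 ID@6 stall=0 (-) EX@7 MEM@8 WB@9
I3 sub r2 <- r2,r3: IF@6 ID@7 stall=1 (RAW on I1.r2 (WB@8)) EX@9 MEM@10 WB@11
I4 add r4 <- r5,r4: IF@7 ID@9 stall=0 (-) EX@10 MEM@11 WB@12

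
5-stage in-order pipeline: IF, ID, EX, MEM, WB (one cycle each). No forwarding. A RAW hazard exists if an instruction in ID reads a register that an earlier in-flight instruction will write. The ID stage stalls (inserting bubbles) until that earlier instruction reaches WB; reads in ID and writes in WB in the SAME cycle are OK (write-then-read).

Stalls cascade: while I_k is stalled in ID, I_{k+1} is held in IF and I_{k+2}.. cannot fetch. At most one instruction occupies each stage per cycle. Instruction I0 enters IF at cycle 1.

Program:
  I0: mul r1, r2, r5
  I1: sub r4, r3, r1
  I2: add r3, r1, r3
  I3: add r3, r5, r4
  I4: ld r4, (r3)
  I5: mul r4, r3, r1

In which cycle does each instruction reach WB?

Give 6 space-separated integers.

Answer: 5 8 9 11 14 15

Derivation:
I0 mul r1 <- r2,r5: IF@1 ID@2 stall=0 (-) EX@3 MEM@4 WB@5
I1 sub r4 <- r3,r1: IF@2 ID@3 stall=2 (RAW on I0.r1 (WB@5)) EX@6 MEM@7 WB@8
I2 add r3 <- r1,r3: IF@3 ID@6 stall=0 (-) EX@7 MEM@8 WB@9
I3 add r3 <- r5,r4: IF@6 ID@7 stall=1 (RAW on I1.r4 (WB@8)) EX@9 MEM@10 WB@11
I4 ld r4 <- r3: IF@7 ID@9 stall=2 (RAW on I3.r3 (WB@11)) EX@12 MEM@13 WB@14
I5 mul r4 <- r3,r1: IF@9 ID@12 stall=0 (-) EX@13 MEM@14 WB@15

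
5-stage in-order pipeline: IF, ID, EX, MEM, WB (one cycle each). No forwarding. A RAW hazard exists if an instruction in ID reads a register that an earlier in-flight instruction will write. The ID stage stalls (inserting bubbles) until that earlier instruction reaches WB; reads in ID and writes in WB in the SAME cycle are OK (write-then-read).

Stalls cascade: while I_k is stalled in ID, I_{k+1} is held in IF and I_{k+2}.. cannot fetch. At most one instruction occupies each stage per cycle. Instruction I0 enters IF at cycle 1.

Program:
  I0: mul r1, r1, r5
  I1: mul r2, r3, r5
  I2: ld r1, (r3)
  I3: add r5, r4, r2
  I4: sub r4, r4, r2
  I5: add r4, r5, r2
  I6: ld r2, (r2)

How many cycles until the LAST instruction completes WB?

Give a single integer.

I0 mul r1 <- r1,r5: IF@1 ID@2 stall=0 (-) EX@3 MEM@4 WB@5
I1 mul r2 <- r3,r5: IF@2 ID@3 stall=0 (-) EX@4 MEM@5 WB@6
I2 ld r1 <- r3: IF@3 ID@4 stall=0 (-) EX@5 MEM@6 WB@7
I3 add r5 <- r4,r2: IF@4 ID@5 stall=1 (RAW on I1.r2 (WB@6)) EX@7 MEM@8 WB@9
I4 sub r4 <- r4,r2: IF@5 ID@7 stall=0 (-) EX@8 MEM@9 WB@10
I5 add r4 <- r5,r2: IF@7 ID@8 stall=1 (RAW on I3.r5 (WB@9)) EX@10 MEM@11 WB@12
I6 ld r2 <- r2: IF@8 ID@10 stall=0 (-) EX@11 MEM@12 WB@13

Answer: 13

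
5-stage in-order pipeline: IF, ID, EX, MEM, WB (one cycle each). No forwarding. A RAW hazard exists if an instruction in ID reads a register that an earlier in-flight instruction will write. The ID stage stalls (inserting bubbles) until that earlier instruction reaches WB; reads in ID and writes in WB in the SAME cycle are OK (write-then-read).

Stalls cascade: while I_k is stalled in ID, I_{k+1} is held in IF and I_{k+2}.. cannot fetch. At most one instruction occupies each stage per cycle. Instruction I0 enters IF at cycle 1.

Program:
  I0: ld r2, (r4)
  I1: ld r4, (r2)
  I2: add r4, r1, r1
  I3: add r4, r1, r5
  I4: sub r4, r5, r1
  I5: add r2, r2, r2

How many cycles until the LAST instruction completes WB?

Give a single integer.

I0 ld r2 <- r4: IF@1 ID@2 stall=0 (-) EX@3 MEM@4 WB@5
I1 ld r4 <- r2: IF@2 ID@3 stall=2 (RAW on I0.r2 (WB@5)) EX@6 MEM@7 WB@8
I2 add r4 <- r1,r1: IF@3 ID@6 stall=0 (-) EX@7 MEM@8 WB@9
I3 add r4 <- r1,r5: IF@6 ID@7 stall=0 (-) EX@8 MEM@9 WB@10
I4 sub r4 <- r5,r1: IF@7 ID@8 stall=0 (-) EX@9 MEM@10 WB@11
I5 add r2 <- r2,r2: IF@8 ID@9 stall=0 (-) EX@10 MEM@11 WB@12

Answer: 12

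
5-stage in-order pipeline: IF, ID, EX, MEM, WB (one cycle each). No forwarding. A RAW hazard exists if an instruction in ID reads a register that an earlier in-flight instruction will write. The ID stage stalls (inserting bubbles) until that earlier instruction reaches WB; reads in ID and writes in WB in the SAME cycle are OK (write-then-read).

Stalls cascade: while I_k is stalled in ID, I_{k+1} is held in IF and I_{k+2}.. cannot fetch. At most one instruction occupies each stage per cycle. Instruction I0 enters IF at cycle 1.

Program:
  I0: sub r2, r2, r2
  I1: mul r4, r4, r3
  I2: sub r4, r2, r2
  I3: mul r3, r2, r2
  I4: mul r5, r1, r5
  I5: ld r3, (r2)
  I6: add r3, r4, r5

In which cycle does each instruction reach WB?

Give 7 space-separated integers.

Answer: 5 6 8 9 10 11 13

Derivation:
I0 sub r2 <- r2,r2: IF@1 ID@2 stall=0 (-) EX@3 MEM@4 WB@5
I1 mul r4 <- r4,r3: IF@2 ID@3 stall=0 (-) EX@4 MEM@5 WB@6
I2 sub r4 <- r2,r2: IF@3 ID@4 stall=1 (RAW on I0.r2 (WB@5)) EX@6 MEM@7 WB@8
I3 mul r3 <- r2,r2: IF@4 ID@6 stall=0 (-) EX@7 MEM@8 WB@9
I4 mul r5 <- r1,r5: IF@6 ID@7 stall=0 (-) EX@8 MEM@9 WB@10
I5 ld r3 <- r2: IF@7 ID@8 stall=0 (-) EX@9 MEM@10 WB@11
I6 add r3 <- r4,r5: IF@8 ID@9 stall=1 (RAW on I4.r5 (WB@10)) EX@11 MEM@12 WB@13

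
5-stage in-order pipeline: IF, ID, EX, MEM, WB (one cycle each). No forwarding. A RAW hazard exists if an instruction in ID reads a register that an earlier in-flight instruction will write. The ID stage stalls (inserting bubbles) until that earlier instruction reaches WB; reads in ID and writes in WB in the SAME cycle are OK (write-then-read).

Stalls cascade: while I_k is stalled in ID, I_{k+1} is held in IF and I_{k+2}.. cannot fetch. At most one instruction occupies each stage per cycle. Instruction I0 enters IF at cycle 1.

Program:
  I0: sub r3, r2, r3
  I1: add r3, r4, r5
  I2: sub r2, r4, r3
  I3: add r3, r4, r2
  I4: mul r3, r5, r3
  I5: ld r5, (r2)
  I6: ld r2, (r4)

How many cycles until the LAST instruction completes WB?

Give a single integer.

I0 sub r3 <- r2,r3: IF@1 ID@2 stall=0 (-) EX@3 MEM@4 WB@5
I1 add r3 <- r4,r5: IF@2 ID@3 stall=0 (-) EX@4 MEM@5 WB@6
I2 sub r2 <- r4,r3: IF@3 ID@4 stall=2 (RAW on I1.r3 (WB@6)) EX@7 MEM@8 WB@9
I3 add r3 <- r4,r2: IF@4 ID@7 stall=2 (RAW on I2.r2 (WB@9)) EX@10 MEM@11 WB@12
I4 mul r3 <- r5,r3: IF@7 ID@10 stall=2 (RAW on I3.r3 (WB@12)) EX@13 MEM@14 WB@15
I5 ld r5 <- r2: IF@10 ID@13 stall=0 (-) EX@14 MEM@15 WB@16
I6 ld r2 <- r4: IF@13 ID@14 stall=0 (-) EX@15 MEM@16 WB@17

Answer: 17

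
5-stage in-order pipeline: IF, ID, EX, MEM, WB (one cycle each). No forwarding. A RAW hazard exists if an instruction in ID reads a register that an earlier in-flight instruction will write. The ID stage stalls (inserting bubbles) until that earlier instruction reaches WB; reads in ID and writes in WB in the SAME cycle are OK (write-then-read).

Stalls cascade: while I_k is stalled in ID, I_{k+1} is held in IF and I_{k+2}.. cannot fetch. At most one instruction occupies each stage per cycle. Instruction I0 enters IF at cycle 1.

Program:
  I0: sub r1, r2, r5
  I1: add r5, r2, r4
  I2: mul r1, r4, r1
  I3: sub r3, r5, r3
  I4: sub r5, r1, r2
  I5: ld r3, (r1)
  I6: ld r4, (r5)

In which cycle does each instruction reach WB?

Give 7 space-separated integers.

Answer: 5 6 8 9 11 12 14

Derivation:
I0 sub r1 <- r2,r5: IF@1 ID@2 stall=0 (-) EX@3 MEM@4 WB@5
I1 add r5 <- r2,r4: IF@2 ID@3 stall=0 (-) EX@4 MEM@5 WB@6
I2 mul r1 <- r4,r1: IF@3 ID@4 stall=1 (RAW on I0.r1 (WB@5)) EX@6 MEM@7 WB@8
I3 sub r3 <- r5,r3: IF@4 ID@6 stall=0 (-) EX@7 MEM@8 WB@9
I4 sub r5 <- r1,r2: IF@6 ID@7 stall=1 (RAW on I2.r1 (WB@8)) EX@9 MEM@10 WB@11
I5 ld r3 <- r1: IF@7 ID@9 stall=0 (-) EX@10 MEM@11 WB@12
I6 ld r4 <- r5: IF@9 ID@10 stall=1 (RAW on I4.r5 (WB@11)) EX@12 MEM@13 WB@14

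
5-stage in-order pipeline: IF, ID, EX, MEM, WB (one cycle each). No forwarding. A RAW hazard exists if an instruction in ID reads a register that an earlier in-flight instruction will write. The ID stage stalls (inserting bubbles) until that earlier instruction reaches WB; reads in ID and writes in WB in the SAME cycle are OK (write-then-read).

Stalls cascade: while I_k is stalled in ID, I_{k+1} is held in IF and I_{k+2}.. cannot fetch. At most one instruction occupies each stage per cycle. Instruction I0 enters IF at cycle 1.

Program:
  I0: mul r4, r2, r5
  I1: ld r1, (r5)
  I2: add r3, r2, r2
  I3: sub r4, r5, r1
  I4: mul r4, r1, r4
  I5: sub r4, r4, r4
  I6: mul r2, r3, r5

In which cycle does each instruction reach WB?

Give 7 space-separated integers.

I0 mul r4 <- r2,r5: IF@1 ID@2 stall=0 (-) EX@3 MEM@4 WB@5
I1 ld r1 <- r5: IF@2 ID@3 stall=0 (-) EX@4 MEM@5 WB@6
I2 add r3 <- r2,r2: IF@3 ID@4 stall=0 (-) EX@5 MEM@6 WB@7
I3 sub r4 <- r5,r1: IF@4 ID@5 stall=1 (RAW on I1.r1 (WB@6)) EX@7 MEM@8 WB@9
I4 mul r4 <- r1,r4: IF@5 ID@7 stall=2 (RAW on I3.r4 (WB@9)) EX@10 MEM@11 WB@12
I5 sub r4 <- r4,r4: IF@7 ID@10 stall=2 (RAW on I4.r4 (WB@12)) EX@13 MEM@14 WB@15
I6 mul r2 <- r3,r5: IF@10 ID@13 stall=0 (-) EX@14 MEM@15 WB@16

Answer: 5 6 7 9 12 15 16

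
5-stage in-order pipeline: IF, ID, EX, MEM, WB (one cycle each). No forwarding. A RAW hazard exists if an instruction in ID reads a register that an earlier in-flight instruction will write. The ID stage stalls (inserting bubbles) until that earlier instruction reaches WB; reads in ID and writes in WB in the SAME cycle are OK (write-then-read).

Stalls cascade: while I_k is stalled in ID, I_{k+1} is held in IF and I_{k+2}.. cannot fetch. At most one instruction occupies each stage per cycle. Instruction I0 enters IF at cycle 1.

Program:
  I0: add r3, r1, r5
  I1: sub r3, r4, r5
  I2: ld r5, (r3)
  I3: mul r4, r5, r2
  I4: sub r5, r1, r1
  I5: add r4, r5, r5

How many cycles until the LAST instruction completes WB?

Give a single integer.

I0 add r3 <- r1,r5: IF@1 ID@2 stall=0 (-) EX@3 MEM@4 WB@5
I1 sub r3 <- r4,r5: IF@2 ID@3 stall=0 (-) EX@4 MEM@5 WB@6
I2 ld r5 <- r3: IF@3 ID@4 stall=2 (RAW on I1.r3 (WB@6)) EX@7 MEM@8 WB@9
I3 mul r4 <- r5,r2: IF@4 ID@7 stall=2 (RAW on I2.r5 (WB@9)) EX@10 MEM@11 WB@12
I4 sub r5 <- r1,r1: IF@7 ID@10 stall=0 (-) EX@11 MEM@12 WB@13
I5 add r4 <- r5,r5: IF@10 ID@11 stall=2 (RAW on I4.r5 (WB@13)) EX@14 MEM@15 WB@16

Answer: 16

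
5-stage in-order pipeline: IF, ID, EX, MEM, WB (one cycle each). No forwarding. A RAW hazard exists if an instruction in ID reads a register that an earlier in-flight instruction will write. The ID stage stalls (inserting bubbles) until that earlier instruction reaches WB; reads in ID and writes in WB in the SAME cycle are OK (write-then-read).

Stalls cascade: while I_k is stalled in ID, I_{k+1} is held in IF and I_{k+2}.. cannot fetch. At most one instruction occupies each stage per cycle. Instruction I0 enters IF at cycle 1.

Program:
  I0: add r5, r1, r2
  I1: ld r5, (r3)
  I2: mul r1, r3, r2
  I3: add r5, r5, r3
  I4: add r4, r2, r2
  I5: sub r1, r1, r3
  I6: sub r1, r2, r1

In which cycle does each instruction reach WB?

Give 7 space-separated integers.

I0 add r5 <- r1,r2: IF@1 ID@2 stall=0 (-) EX@3 MEM@4 WB@5
I1 ld r5 <- r3: IF@2 ID@3 stall=0 (-) EX@4 MEM@5 WB@6
I2 mul r1 <- r3,r2: IF@3 ID@4 stall=0 (-) EX@5 MEM@6 WB@7
I3 add r5 <- r5,r3: IF@4 ID@5 stall=1 (RAW on I1.r5 (WB@6)) EX@7 MEM@8 WB@9
I4 add r4 <- r2,r2: IF@5 ID@7 stall=0 (-) EX@8 MEM@9 WB@10
I5 sub r1 <- r1,r3: IF@7 ID@8 stall=0 (-) EX@9 MEM@10 WB@11
I6 sub r1 <- r2,r1: IF@8 ID@9 stall=2 (RAW on I5.r1 (WB@11)) EX@12 MEM@13 WB@14

Answer: 5 6 7 9 10 11 14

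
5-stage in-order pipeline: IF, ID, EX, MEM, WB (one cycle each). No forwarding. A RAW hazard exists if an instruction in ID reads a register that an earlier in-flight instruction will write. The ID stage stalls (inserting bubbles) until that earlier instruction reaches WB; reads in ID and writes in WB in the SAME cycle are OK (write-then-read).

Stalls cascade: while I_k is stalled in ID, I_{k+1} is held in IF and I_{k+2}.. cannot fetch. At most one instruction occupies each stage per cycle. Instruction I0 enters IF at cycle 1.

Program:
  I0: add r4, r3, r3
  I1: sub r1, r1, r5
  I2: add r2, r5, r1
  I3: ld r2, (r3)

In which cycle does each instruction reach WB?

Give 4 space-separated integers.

Answer: 5 6 9 10

Derivation:
I0 add r4 <- r3,r3: IF@1 ID@2 stall=0 (-) EX@3 MEM@4 WB@5
I1 sub r1 <- r1,r5: IF@2 ID@3 stall=0 (-) EX@4 MEM@5 WB@6
I2 add r2 <- r5,r1: IF@3 ID@4 stall=2 (RAW on I1.r1 (WB@6)) EX@7 MEM@8 WB@9
I3 ld r2 <- r3: IF@4 ID@7 stall=0 (-) EX@8 MEM@9 WB@10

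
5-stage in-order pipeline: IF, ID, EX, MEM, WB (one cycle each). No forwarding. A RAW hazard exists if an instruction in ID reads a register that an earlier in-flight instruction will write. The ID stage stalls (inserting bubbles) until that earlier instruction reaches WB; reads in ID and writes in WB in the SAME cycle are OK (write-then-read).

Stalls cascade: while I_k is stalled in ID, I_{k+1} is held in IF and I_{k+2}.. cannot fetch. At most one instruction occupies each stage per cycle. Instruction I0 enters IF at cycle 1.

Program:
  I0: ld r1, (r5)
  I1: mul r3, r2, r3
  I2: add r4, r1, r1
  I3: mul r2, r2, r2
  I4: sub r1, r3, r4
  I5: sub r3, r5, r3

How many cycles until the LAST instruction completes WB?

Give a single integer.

Answer: 12

Derivation:
I0 ld r1 <- r5: IF@1 ID@2 stall=0 (-) EX@3 MEM@4 WB@5
I1 mul r3 <- r2,r3: IF@2 ID@3 stall=0 (-) EX@4 MEM@5 WB@6
I2 add r4 <- r1,r1: IF@3 ID@4 stall=1 (RAW on I0.r1 (WB@5)) EX@6 MEM@7 WB@8
I3 mul r2 <- r2,r2: IF@4 ID@6 stall=0 (-) EX@7 MEM@8 WB@9
I4 sub r1 <- r3,r4: IF@6 ID@7 stall=1 (RAW on I2.r4 (WB@8)) EX@9 MEM@10 WB@11
I5 sub r3 <- r5,r3: IF@7 ID@9 stall=0 (-) EX@10 MEM@11 WB@12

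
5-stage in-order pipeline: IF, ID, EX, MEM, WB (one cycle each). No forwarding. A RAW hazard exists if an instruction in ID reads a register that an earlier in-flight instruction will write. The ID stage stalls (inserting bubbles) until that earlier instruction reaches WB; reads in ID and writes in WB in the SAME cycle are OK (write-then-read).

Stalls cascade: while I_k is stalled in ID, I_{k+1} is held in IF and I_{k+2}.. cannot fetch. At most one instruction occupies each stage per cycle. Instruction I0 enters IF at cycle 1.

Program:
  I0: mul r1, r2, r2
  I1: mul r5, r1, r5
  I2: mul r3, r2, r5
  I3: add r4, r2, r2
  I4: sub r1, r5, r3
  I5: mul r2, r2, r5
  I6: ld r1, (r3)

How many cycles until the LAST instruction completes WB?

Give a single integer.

Answer: 16

Derivation:
I0 mul r1 <- r2,r2: IF@1 ID@2 stall=0 (-) EX@3 MEM@4 WB@5
I1 mul r5 <- r1,r5: IF@2 ID@3 stall=2 (RAW on I0.r1 (WB@5)) EX@6 MEM@7 WB@8
I2 mul r3 <- r2,r5: IF@3 ID@6 stall=2 (RAW on I1.r5 (WB@8)) EX@9 MEM@10 WB@11
I3 add r4 <- r2,r2: IF@6 ID@9 stall=0 (-) EX@10 MEM@11 WB@12
I4 sub r1 <- r5,r3: IF@9 ID@10 stall=1 (RAW on I2.r3 (WB@11)) EX@12 MEM@13 WB@14
I5 mul r2 <- r2,r5: IF@10 ID@12 stall=0 (-) EX@13 MEM@14 WB@15
I6 ld r1 <- r3: IF@12 ID@13 stall=0 (-) EX@14 MEM@15 WB@16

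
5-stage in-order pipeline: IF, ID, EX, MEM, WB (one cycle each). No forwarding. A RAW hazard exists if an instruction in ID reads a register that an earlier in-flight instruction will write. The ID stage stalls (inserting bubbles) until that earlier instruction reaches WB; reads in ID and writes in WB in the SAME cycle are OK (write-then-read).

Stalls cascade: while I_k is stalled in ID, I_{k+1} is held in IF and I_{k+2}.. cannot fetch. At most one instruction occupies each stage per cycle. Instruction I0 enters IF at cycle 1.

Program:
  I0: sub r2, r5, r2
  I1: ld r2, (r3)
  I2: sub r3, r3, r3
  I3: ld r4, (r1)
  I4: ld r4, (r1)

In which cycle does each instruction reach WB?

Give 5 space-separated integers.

I0 sub r2 <- r5,r2: IF@1 ID@2 stall=0 (-) EX@3 MEM@4 WB@5
I1 ld r2 <- r3: IF@2 ID@3 stall=0 (-) EX@4 MEM@5 WB@6
I2 sub r3 <- r3,r3: IF@3 ID@4 stall=0 (-) EX@5 MEM@6 WB@7
I3 ld r4 <- r1: IF@4 ID@5 stall=0 (-) EX@6 MEM@7 WB@8
I4 ld r4 <- r1: IF@5 ID@6 stall=0 (-) EX@7 MEM@8 WB@9

Answer: 5 6 7 8 9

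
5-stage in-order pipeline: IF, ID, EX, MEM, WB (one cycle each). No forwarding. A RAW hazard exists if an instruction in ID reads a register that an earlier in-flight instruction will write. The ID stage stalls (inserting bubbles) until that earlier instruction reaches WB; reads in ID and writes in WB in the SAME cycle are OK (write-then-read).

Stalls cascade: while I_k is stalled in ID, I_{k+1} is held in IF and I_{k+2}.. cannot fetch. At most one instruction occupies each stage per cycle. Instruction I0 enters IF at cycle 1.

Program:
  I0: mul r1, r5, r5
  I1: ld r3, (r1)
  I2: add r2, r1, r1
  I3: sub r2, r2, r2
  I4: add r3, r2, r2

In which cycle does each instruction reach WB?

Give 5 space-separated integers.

Answer: 5 8 9 12 15

Derivation:
I0 mul r1 <- r5,r5: IF@1 ID@2 stall=0 (-) EX@3 MEM@4 WB@5
I1 ld r3 <- r1: IF@2 ID@3 stall=2 (RAW on I0.r1 (WB@5)) EX@6 MEM@7 WB@8
I2 add r2 <- r1,r1: IF@3 ID@6 stall=0 (-) EX@7 MEM@8 WB@9
I3 sub r2 <- r2,r2: IF@6 ID@7 stall=2 (RAW on I2.r2 (WB@9)) EX@10 MEM@11 WB@12
I4 add r3 <- r2,r2: IF@7 ID@10 stall=2 (RAW on I3.r2 (WB@12)) EX@13 MEM@14 WB@15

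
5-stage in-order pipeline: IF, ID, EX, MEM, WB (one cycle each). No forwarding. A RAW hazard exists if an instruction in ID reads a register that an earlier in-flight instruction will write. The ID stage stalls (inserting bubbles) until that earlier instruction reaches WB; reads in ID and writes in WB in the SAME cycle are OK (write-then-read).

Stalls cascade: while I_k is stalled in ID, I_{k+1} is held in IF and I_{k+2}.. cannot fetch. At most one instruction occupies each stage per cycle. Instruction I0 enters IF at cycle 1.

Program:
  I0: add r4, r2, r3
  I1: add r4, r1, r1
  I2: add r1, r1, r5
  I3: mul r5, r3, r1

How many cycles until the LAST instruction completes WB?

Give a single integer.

I0 add r4 <- r2,r3: IF@1 ID@2 stall=0 (-) EX@3 MEM@4 WB@5
I1 add r4 <- r1,r1: IF@2 ID@3 stall=0 (-) EX@4 MEM@5 WB@6
I2 add r1 <- r1,r5: IF@3 ID@4 stall=0 (-) EX@5 MEM@6 WB@7
I3 mul r5 <- r3,r1: IF@4 ID@5 stall=2 (RAW on I2.r1 (WB@7)) EX@8 MEM@9 WB@10

Answer: 10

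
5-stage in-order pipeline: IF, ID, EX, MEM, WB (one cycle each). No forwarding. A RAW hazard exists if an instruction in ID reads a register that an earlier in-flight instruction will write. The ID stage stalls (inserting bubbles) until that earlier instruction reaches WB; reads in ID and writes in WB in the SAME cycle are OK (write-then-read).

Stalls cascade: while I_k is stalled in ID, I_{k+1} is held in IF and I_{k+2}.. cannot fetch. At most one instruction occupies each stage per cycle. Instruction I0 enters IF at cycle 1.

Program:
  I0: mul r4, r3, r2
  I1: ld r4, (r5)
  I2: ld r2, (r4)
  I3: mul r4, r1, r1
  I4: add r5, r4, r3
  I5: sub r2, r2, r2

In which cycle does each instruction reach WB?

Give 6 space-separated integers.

I0 mul r4 <- r3,r2: IF@1 ID@2 stall=0 (-) EX@3 MEM@4 WB@5
I1 ld r4 <- r5: IF@2 ID@3 stall=0 (-) EX@4 MEM@5 WB@6
I2 ld r2 <- r4: IF@3 ID@4 stall=2 (RAW on I1.r4 (WB@6)) EX@7 MEM@8 WB@9
I3 mul r4 <- r1,r1: IF@4 ID@7 stall=0 (-) EX@8 MEM@9 WB@10
I4 add r5 <- r4,r3: IF@7 ID@8 stall=2 (RAW on I3.r4 (WB@10)) EX@11 MEM@12 WB@13
I5 sub r2 <- r2,r2: IF@8 ID@11 stall=0 (-) EX@12 MEM@13 WB@14

Answer: 5 6 9 10 13 14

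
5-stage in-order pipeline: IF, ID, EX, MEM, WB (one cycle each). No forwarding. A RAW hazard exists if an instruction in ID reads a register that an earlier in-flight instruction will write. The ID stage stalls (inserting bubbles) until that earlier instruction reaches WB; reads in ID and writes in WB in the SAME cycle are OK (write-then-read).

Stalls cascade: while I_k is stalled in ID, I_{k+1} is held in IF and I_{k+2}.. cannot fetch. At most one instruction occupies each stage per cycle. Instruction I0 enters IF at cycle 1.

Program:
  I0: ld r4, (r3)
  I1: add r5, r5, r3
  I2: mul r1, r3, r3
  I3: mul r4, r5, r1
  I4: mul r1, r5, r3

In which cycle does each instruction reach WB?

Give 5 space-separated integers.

I0 ld r4 <- r3: IF@1 ID@2 stall=0 (-) EX@3 MEM@4 WB@5
I1 add r5 <- r5,r3: IF@2 ID@3 stall=0 (-) EX@4 MEM@5 WB@6
I2 mul r1 <- r3,r3: IF@3 ID@4 stall=0 (-) EX@5 MEM@6 WB@7
I3 mul r4 <- r5,r1: IF@4 ID@5 stall=2 (RAW on I2.r1 (WB@7)) EX@8 MEM@9 WB@10
I4 mul r1 <- r5,r3: IF@5 ID@8 stall=0 (-) EX@9 MEM@10 WB@11

Answer: 5 6 7 10 11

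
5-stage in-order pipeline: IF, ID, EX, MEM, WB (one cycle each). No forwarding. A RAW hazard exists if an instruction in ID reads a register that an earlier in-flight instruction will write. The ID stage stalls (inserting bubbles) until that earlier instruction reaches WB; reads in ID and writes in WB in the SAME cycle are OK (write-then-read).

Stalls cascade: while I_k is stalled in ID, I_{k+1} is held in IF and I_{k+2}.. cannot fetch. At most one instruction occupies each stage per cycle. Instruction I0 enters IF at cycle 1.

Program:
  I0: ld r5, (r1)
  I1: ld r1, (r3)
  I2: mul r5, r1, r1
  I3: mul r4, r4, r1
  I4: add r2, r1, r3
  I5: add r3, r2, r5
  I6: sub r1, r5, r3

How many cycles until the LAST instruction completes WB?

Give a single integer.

Answer: 17

Derivation:
I0 ld r5 <- r1: IF@1 ID@2 stall=0 (-) EX@3 MEM@4 WB@5
I1 ld r1 <- r3: IF@2 ID@3 stall=0 (-) EX@4 MEM@5 WB@6
I2 mul r5 <- r1,r1: IF@3 ID@4 stall=2 (RAW on I1.r1 (WB@6)) EX@7 MEM@8 WB@9
I3 mul r4 <- r4,r1: IF@4 ID@7 stall=0 (-) EX@8 MEM@9 WB@10
I4 add r2 <- r1,r3: IF@7 ID@8 stall=0 (-) EX@9 MEM@10 WB@11
I5 add r3 <- r2,r5: IF@8 ID@9 stall=2 (RAW on I4.r2 (WB@11)) EX@12 MEM@13 WB@14
I6 sub r1 <- r5,r3: IF@9 ID@12 stall=2 (RAW on I5.r3 (WB@14)) EX@15 MEM@16 WB@17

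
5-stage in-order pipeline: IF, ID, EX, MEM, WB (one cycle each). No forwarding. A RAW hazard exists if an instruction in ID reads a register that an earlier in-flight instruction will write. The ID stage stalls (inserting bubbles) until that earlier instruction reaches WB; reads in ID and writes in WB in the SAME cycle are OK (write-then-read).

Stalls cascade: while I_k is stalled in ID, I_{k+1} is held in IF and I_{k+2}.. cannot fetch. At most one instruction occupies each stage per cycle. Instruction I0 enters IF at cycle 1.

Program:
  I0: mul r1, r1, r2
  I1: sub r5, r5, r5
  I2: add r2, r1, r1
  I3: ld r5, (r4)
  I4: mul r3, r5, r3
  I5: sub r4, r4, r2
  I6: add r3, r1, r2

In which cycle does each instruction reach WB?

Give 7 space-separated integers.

I0 mul r1 <- r1,r2: IF@1 ID@2 stall=0 (-) EX@3 MEM@4 WB@5
I1 sub r5 <- r5,r5: IF@2 ID@3 stall=0 (-) EX@4 MEM@5 WB@6
I2 add r2 <- r1,r1: IF@3 ID@4 stall=1 (RAW on I0.r1 (WB@5)) EX@6 MEM@7 WB@8
I3 ld r5 <- r4: IF@4 ID@6 stall=0 (-) EX@7 MEM@8 WB@9
I4 mul r3 <- r5,r3: IF@6 ID@7 stall=2 (RAW on I3.r5 (WB@9)) EX@10 MEM@11 WB@12
I5 sub r4 <- r4,r2: IF@7 ID@10 stall=0 (-) EX@11 MEM@12 WB@13
I6 add r3 <- r1,r2: IF@10 ID@11 stall=0 (-) EX@12 MEM@13 WB@14

Answer: 5 6 8 9 12 13 14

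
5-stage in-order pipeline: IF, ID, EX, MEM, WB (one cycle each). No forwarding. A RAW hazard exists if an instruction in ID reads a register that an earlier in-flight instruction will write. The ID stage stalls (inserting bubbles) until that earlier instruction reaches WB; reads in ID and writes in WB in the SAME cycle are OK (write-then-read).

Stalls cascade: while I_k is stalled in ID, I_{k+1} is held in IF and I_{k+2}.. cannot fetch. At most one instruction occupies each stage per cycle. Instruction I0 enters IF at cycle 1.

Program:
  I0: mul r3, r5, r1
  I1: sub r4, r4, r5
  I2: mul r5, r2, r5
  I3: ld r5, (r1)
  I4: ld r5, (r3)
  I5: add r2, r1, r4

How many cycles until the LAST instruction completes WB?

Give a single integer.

I0 mul r3 <- r5,r1: IF@1 ID@2 stall=0 (-) EX@3 MEM@4 WB@5
I1 sub r4 <- r4,r5: IF@2 ID@3 stall=0 (-) EX@4 MEM@5 WB@6
I2 mul r5 <- r2,r5: IF@3 ID@4 stall=0 (-) EX@5 MEM@6 WB@7
I3 ld r5 <- r1: IF@4 ID@5 stall=0 (-) EX@6 MEM@7 WB@8
I4 ld r5 <- r3: IF@5 ID@6 stall=0 (-) EX@7 MEM@8 WB@9
I5 add r2 <- r1,r4: IF@6 ID@7 stall=0 (-) EX@8 MEM@9 WB@10

Answer: 10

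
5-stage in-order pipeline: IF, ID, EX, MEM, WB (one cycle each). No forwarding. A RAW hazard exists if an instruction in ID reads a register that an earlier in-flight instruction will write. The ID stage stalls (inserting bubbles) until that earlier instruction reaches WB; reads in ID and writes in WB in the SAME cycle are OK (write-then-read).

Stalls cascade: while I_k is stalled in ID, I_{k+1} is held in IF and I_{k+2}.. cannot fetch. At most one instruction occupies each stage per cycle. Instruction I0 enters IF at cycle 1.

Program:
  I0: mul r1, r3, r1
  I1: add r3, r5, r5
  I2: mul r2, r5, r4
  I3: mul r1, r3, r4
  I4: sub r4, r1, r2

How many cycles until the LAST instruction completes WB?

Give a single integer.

Answer: 12

Derivation:
I0 mul r1 <- r3,r1: IF@1 ID@2 stall=0 (-) EX@3 MEM@4 WB@5
I1 add r3 <- r5,r5: IF@2 ID@3 stall=0 (-) EX@4 MEM@5 WB@6
I2 mul r2 <- r5,r4: IF@3 ID@4 stall=0 (-) EX@5 MEM@6 WB@7
I3 mul r1 <- r3,r4: IF@4 ID@5 stall=1 (RAW on I1.r3 (WB@6)) EX@7 MEM@8 WB@9
I4 sub r4 <- r1,r2: IF@5 ID@7 stall=2 (RAW on I3.r1 (WB@9)) EX@10 MEM@11 WB@12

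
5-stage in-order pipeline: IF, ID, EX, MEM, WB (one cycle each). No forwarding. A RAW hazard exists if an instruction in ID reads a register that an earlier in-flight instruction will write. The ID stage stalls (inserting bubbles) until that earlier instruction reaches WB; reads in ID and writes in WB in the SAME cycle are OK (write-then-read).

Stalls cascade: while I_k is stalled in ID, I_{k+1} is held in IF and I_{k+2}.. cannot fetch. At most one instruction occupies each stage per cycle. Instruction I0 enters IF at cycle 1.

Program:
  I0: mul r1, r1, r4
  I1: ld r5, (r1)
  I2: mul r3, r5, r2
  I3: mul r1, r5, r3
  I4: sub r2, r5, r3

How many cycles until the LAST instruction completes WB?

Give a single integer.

Answer: 15

Derivation:
I0 mul r1 <- r1,r4: IF@1 ID@2 stall=0 (-) EX@3 MEM@4 WB@5
I1 ld r5 <- r1: IF@2 ID@3 stall=2 (RAW on I0.r1 (WB@5)) EX@6 MEM@7 WB@8
I2 mul r3 <- r5,r2: IF@3 ID@6 stall=2 (RAW on I1.r5 (WB@8)) EX@9 MEM@10 WB@11
I3 mul r1 <- r5,r3: IF@6 ID@9 stall=2 (RAW on I2.r3 (WB@11)) EX@12 MEM@13 WB@14
I4 sub r2 <- r5,r3: IF@9 ID@12 stall=0 (-) EX@13 MEM@14 WB@15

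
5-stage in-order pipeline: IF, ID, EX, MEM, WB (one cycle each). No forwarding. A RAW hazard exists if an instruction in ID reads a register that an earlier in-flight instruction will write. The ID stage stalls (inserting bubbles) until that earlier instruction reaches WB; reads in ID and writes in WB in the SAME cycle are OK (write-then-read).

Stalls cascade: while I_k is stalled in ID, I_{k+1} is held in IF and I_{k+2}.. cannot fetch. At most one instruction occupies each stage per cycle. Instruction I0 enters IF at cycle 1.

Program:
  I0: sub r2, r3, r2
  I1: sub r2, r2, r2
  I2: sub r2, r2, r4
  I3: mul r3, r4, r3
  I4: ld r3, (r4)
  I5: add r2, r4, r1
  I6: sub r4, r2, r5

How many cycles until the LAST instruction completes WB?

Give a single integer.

Answer: 17

Derivation:
I0 sub r2 <- r3,r2: IF@1 ID@2 stall=0 (-) EX@3 MEM@4 WB@5
I1 sub r2 <- r2,r2: IF@2 ID@3 stall=2 (RAW on I0.r2 (WB@5)) EX@6 MEM@7 WB@8
I2 sub r2 <- r2,r4: IF@3 ID@6 stall=2 (RAW on I1.r2 (WB@8)) EX@9 MEM@10 WB@11
I3 mul r3 <- r4,r3: IF@6 ID@9 stall=0 (-) EX@10 MEM@11 WB@12
I4 ld r3 <- r4: IF@9 ID@10 stall=0 (-) EX@11 MEM@12 WB@13
I5 add r2 <- r4,r1: IF@10 ID@11 stall=0 (-) EX@12 MEM@13 WB@14
I6 sub r4 <- r2,r5: IF@11 ID@12 stall=2 (RAW on I5.r2 (WB@14)) EX@15 MEM@16 WB@17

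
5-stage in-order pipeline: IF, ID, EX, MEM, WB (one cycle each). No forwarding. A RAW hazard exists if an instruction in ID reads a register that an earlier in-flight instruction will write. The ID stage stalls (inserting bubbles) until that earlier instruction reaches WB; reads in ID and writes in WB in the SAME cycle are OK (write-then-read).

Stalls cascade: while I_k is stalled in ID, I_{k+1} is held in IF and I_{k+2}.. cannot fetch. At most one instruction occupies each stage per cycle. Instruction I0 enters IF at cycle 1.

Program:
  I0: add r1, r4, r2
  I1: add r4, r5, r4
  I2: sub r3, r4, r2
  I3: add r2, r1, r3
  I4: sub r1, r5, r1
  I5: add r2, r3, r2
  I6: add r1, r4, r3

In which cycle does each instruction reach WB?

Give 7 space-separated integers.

I0 add r1 <- r4,r2: IF@1 ID@2 stall=0 (-) EX@3 MEM@4 WB@5
I1 add r4 <- r5,r4: IF@2 ID@3 stall=0 (-) EX@4 MEM@5 WB@6
I2 sub r3 <- r4,r2: IF@3 ID@4 stall=2 (RAW on I1.r4 (WB@6)) EX@7 MEM@8 WB@9
I3 add r2 <- r1,r3: IF@4 ID@7 stall=2 (RAW on I2.r3 (WB@9)) EX@10 MEM@11 WB@12
I4 sub r1 <- r5,r1: IF@7 ID@10 stall=0 (-) EX@11 MEM@12 WB@13
I5 add r2 <- r3,r2: IF@10 ID@11 stall=1 (RAW on I3.r2 (WB@12)) EX@13 MEM@14 WB@15
I6 add r1 <- r4,r3: IF@11 ID@13 stall=0 (-) EX@14 MEM@15 WB@16

Answer: 5 6 9 12 13 15 16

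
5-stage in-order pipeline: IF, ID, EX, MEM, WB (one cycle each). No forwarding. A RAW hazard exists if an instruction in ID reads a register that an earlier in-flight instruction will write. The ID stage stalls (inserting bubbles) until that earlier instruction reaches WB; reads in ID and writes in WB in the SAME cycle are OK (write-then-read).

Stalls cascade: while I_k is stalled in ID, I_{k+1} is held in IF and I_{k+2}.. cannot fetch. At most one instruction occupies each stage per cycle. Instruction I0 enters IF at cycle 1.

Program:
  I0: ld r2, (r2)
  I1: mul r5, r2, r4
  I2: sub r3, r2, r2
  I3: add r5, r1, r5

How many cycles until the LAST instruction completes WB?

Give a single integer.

I0 ld r2 <- r2: IF@1 ID@2 stall=0 (-) EX@3 MEM@4 WB@5
I1 mul r5 <- r2,r4: IF@2 ID@3 stall=2 (RAW on I0.r2 (WB@5)) EX@6 MEM@7 WB@8
I2 sub r3 <- r2,r2: IF@3 ID@6 stall=0 (-) EX@7 MEM@8 WB@9
I3 add r5 <- r1,r5: IF@6 ID@7 stall=1 (RAW on I1.r5 (WB@8)) EX@9 MEM@10 WB@11

Answer: 11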